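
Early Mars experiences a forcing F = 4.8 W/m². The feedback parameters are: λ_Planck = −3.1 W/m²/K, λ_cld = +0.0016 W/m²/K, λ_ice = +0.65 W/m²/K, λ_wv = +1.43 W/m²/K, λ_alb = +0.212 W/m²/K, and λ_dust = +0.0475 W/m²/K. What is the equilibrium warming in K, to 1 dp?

6.3 K

Net feedback parameter λ = (−3.1) + (+0.0016) + (+0.65) + (+1.43) + (+0.212) + (+0.0475) = -0.7589 W/m²/K.
ΔT = −F/λ = −4.8/(-0.7589) = 6.3 K.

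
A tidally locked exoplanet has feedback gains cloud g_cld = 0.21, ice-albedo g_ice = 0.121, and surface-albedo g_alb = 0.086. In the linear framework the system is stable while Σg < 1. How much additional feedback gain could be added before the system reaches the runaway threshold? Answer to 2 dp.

0.58

Current total gain = 0.21 + 0.121 + 0.086 = 0.417.
Margin to runaway = 1 − 0.417 = 0.58.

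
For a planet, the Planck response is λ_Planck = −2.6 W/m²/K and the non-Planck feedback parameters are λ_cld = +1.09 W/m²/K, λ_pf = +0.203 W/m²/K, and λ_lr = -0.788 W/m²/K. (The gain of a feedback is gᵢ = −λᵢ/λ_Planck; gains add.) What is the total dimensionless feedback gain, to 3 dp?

0.194

Convert to gains: g_cld = 1.09/2.6 = 0.4192; g_pf = 0.203/2.6 = 0.07808; g_lr = -0.788/2.6 = -0.3031.
Total gain g = 0.19418.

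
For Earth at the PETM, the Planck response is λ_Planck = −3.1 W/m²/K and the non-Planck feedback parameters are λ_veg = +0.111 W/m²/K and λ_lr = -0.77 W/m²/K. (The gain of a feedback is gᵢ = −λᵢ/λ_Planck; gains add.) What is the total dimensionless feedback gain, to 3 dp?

-0.213

Convert to gains: g_veg = 0.111/3.1 = 0.03581; g_lr = -0.77/3.1 = -0.2484.
Total gain g = -0.21259.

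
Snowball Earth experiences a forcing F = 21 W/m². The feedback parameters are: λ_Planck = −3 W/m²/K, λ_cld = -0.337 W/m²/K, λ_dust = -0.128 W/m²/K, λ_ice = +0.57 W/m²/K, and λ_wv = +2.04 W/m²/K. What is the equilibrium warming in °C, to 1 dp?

24.6 °C

Net feedback parameter λ = (−3) + (-0.337) + (-0.128) + (+0.57) + (+2.04) = -0.855 W/m²/K.
ΔT = −F/λ = −21/(-0.855) = 24.6 °C.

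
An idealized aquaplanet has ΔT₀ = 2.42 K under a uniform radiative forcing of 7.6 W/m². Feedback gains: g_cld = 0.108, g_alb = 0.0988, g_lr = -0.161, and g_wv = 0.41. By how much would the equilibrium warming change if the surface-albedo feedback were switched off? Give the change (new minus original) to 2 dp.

-0.68 K

Original: g = 0.4558, ΔT = 2.42/(1−0.4558) = 4.4469 K.
Without surface-albedo: g' = 0.357, ΔT' = 2.42/(1−0.357) = 3.7636 K.
Change = 3.7636 − 4.4469 = -0.68 K.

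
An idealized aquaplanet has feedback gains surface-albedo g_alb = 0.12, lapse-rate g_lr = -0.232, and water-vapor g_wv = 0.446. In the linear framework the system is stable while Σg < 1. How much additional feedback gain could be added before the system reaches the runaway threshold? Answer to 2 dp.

Current total gain = 0.12 − 0.232 + 0.446 = 0.334.
Margin to runaway = 1 − 0.334 = 0.67.

0.67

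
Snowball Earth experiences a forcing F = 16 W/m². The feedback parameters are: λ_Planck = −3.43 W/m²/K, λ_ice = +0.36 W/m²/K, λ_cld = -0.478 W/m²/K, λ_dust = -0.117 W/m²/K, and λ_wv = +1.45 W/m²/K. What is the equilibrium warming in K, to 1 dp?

7.2 K

Net feedback parameter λ = (−3.43) + (+0.36) + (-0.478) + (-0.117) + (+1.45) = -2.215 W/m²/K.
ΔT = −F/λ = −16/(-2.215) = 7.2 K.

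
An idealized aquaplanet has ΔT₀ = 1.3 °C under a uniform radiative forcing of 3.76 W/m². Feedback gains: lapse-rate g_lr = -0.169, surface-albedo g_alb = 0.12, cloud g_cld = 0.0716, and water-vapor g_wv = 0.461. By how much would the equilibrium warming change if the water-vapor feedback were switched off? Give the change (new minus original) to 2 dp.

-1.19 °C

Original: g = 0.4836, ΔT = 1.3/(1−0.4836) = 2.5174 °C.
Without water-vapor: g' = 0.0226, ΔT' = 1.3/(1−0.0226) = 1.3301 °C.
Change = 1.3301 − 2.5174 = -1.19 °C.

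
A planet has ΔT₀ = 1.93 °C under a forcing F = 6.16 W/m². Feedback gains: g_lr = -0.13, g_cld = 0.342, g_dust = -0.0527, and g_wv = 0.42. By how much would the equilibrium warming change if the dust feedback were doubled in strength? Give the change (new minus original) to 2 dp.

-0.51 °C

Original: g = 0.5793, ΔT = 1.93/(1−0.5793) = 4.5876 °C.
With doubled dust: g' = 0.5266, ΔT' = 1.93/(1−0.5266) = 4.0769 °C.
Change = 4.0769 − 4.5876 = -0.51 °C.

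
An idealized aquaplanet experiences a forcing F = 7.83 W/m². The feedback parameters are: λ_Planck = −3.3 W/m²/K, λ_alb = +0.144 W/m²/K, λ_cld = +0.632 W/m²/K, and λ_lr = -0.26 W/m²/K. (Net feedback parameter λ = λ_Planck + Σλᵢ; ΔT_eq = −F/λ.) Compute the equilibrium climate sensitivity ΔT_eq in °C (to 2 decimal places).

2.81 °C

Net feedback parameter λ = (−3.3) + (+0.144) + (+0.632) + (-0.26) = -2.784 W/m²/K.
ΔT = −F/λ = −7.83/(-2.784) = 2.81 °C.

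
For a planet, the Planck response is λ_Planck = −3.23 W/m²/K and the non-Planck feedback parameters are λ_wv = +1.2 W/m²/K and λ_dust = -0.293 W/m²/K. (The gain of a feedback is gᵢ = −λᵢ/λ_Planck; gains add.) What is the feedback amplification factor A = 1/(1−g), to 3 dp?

1.390

Convert to gains: g_wv = 1.2/3.23 = 0.3715; g_dust = -0.293/3.23 = -0.09071.
Total gain g = 0.28079.
A = 1/(1 − 0.28079) = 1.390.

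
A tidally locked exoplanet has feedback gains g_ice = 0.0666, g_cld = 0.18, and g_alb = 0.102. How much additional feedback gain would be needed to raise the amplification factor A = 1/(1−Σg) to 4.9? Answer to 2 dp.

Current total gain = 0.3486.
Target gain for A = 4.9: g* = 1 − 1/4.9 = 0.7959.
Additional gain needed = 0.7959 − 0.3486 = 0.45.

0.45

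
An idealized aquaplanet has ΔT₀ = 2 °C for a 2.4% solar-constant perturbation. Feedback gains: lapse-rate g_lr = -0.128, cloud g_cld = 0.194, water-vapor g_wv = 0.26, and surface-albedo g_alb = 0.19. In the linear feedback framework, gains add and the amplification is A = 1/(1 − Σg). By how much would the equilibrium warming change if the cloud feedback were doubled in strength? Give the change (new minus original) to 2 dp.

2.76 °C

Original: g = 0.516, ΔT = 2/(1−0.516) = 4.1322 °C.
With doubled cloud: g' = 0.71, ΔT' = 2/(1−0.71) = 6.8966 °C.
Change = 6.8966 − 4.1322 = 2.76 °C.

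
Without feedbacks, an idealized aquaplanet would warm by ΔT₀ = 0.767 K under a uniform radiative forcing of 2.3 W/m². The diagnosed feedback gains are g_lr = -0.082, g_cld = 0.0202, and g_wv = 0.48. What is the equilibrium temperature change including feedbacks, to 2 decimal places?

1.32 K

Total gain g = -0.082 + 0.0202 + 0.48 = 0.4182.
Amplification A = 1/(1 − 0.4182) = 1.719.
ΔT = 0.767 × 1.719 = 1.32 K.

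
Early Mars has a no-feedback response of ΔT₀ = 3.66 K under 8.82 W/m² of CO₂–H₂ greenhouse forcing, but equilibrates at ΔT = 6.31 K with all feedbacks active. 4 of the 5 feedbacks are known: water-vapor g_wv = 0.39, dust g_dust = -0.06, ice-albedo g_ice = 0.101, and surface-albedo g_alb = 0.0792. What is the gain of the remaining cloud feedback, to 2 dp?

Amplification A = ΔT/ΔT₀ = 6.31/3.66 = 1.724.
Total gain g = 1 − 1/A = 1 − 1/1.724 = 0.42.
Known gains sum to 0.39 − 0.06 + 0.101 + 0.0792 = 0.5102.
g_cld = 0.42 − 0.5102 = -0.09.

-0.09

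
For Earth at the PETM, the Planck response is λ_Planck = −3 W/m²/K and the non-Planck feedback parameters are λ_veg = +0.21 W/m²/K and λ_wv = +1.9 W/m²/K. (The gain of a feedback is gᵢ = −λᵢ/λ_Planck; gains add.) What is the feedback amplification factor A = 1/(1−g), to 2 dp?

Convert to gains: g_veg = 0.21/3 = 0.07; g_wv = 1.9/3 = 0.6333.
Total gain g = 0.7033.
A = 1/(1 − 0.7033) = 3.37.

3.37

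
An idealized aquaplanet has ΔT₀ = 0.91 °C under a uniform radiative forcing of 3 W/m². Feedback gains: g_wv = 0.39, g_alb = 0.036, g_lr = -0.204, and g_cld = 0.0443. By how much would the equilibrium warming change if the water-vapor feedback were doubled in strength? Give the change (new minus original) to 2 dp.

Original: g = 0.2663, ΔT = 0.91/(1−0.2663) = 1.2403 °C.
With doubled water-vapor: g' = 0.6563, ΔT' = 0.91/(1−0.6563) = 2.6477 °C.
Change = 2.6477 − 1.2403 = 1.41 °C.

1.41 °C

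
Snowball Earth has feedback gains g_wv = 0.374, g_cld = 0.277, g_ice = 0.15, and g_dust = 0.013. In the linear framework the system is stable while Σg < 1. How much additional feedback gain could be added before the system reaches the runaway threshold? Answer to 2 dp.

Current total gain = 0.374 + 0.277 + 0.15 + 0.013 = 0.814.
Margin to runaway = 1 − 0.814 = 0.19.

0.19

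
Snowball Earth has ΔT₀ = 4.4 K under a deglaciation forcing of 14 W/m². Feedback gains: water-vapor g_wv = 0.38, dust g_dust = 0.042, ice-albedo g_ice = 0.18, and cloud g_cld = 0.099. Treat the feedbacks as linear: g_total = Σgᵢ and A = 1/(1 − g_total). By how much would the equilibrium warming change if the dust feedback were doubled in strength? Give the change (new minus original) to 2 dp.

Original: g = 0.701, ΔT = 4.4/(1−0.701) = 14.7157 K.
With doubled dust: g' = 0.743, ΔT' = 4.4/(1−0.743) = 17.1206 K.
Change = 17.1206 − 14.7157 = 2.40 K.

2.40 K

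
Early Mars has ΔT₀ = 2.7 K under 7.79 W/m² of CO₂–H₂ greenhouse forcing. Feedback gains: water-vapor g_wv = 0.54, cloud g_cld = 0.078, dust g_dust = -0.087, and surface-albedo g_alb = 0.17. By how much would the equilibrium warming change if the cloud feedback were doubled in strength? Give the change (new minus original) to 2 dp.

Original: g = 0.701, ΔT = 2.7/(1−0.701) = 9.0301 K.
With doubled cloud: g' = 0.779, ΔT' = 2.7/(1−0.779) = 12.2172 K.
Change = 12.2172 − 9.0301 = 3.19 K.

3.19 K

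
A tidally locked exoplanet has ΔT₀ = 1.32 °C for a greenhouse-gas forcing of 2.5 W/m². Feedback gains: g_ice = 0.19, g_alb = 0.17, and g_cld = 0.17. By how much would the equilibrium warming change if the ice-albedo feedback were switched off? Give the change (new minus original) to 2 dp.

Original: g = 0.53, ΔT = 1.32/(1−0.53) = 2.8085 °C.
Without ice-albedo: g' = 0.34, ΔT' = 1.32/(1−0.34) = 2.0000 °C.
Change = 2.0000 − 2.8085 = -0.81 °C.

-0.81 °C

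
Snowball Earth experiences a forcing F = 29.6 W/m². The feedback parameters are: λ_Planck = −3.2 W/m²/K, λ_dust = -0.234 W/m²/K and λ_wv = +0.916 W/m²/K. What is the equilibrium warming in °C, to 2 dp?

Net feedback parameter λ = (−3.2) + (-0.234) + (+0.916) = -2.518 W/m²/K.
ΔT = −F/λ = −29.6/(-2.518) = 11.76 °C.

11.76 °C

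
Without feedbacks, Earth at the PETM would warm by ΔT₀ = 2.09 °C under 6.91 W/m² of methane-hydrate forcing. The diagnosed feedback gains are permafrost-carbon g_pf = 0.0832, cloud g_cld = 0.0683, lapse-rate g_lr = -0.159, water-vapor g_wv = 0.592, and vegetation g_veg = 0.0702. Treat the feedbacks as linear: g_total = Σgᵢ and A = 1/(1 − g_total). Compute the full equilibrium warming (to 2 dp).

Total gain g = 0.0832 + 0.0683 − 0.159 + 0.592 + 0.0702 = 0.6547.
Amplification A = 1/(1 − 0.6547) = 2.896.
ΔT = 2.09 × 2.896 = 6.05 °C.

6.05 °C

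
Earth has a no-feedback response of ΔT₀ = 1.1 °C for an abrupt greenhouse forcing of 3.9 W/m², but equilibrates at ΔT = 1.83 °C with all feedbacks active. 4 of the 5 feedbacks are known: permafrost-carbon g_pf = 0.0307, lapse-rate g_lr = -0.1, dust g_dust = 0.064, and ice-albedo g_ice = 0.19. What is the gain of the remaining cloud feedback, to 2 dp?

0.21

Amplification A = ΔT/ΔT₀ = 1.83/1.1 = 1.664.
Total gain g = 1 − 1/A = 1 − 1/1.664 = 0.399.
Known gains sum to 0.0307 − 0.1 + 0.064 + 0.19 = 0.1847.
g_cld = 0.399 − 0.1847 = 0.21.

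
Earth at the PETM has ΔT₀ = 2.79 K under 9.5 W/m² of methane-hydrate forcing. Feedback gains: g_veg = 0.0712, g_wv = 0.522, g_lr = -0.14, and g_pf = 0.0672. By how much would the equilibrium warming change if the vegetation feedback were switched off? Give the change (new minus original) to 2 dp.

Original: g = 0.5204, ΔT = 2.79/(1−0.5204) = 5.8173 K.
Without vegetation: g' = 0.4492, ΔT' = 2.79/(1−0.4492) = 5.0654 K.
Change = 5.0654 − 5.8173 = -0.75 K.

-0.75 K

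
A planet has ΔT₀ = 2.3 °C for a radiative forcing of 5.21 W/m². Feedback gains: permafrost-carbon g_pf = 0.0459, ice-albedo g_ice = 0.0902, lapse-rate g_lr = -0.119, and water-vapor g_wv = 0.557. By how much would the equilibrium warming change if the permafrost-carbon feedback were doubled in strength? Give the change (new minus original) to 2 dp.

Original: g = 0.5741, ΔT = 2.3/(1−0.5741) = 5.4003 °C.
With doubled permafrost-carbon: g' = 0.62, ΔT' = 2.3/(1−0.62) = 6.0526 °C.
Change = 6.0526 − 5.4003 = 0.65 °C.

0.65 °C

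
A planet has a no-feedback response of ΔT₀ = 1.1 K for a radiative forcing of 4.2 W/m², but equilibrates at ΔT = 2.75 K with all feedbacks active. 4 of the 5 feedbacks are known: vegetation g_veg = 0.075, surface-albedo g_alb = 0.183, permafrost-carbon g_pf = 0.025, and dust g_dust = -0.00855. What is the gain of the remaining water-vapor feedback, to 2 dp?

0.33

Amplification A = ΔT/ΔT₀ = 2.75/1.1 = 2.5.
Total gain g = 1 − 1/A = 1 − 1/2.5 = 0.6.
Known gains sum to 0.075 + 0.183 + 0.025 − 0.00855 = 0.27445.
g_wv = 0.6 − 0.27445 = 0.33.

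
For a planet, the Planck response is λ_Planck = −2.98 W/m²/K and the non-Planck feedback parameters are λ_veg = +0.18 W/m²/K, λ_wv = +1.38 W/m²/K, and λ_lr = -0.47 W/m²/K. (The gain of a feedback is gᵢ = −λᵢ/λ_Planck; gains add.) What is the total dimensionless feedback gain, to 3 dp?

0.366

Convert to gains: g_veg = 0.18/2.98 = 0.0604; g_wv = 1.38/2.98 = 0.4631; g_lr = -0.47/2.98 = -0.1577.
Total gain g = 0.3658.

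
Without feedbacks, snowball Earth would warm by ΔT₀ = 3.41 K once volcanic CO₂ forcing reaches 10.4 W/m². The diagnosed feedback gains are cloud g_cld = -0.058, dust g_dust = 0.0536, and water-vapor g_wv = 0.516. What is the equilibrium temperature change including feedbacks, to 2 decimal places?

6.98 K

Total gain g = -0.058 + 0.0536 + 0.516 = 0.5116.
Amplification A = 1/(1 − 0.5116) = 2.048.
ΔT = 3.41 × 2.048 = 6.98 K.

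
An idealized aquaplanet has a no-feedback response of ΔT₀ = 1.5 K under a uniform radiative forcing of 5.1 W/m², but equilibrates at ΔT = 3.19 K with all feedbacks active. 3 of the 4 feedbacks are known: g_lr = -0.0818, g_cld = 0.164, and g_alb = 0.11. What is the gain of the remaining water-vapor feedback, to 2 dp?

Amplification A = ΔT/ΔT₀ = 3.19/1.5 = 2.127.
Total gain g = 1 − 1/A = 1 − 1/2.127 = 0.5299.
Known gains sum to -0.0818 + 0.164 + 0.11 = 0.1922.
g_wv = 0.5299 − 0.1922 = 0.34.

0.34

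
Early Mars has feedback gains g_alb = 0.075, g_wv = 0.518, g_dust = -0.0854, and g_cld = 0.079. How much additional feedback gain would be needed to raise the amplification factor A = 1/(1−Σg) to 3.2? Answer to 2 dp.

Current total gain = 0.5866.
Target gain for A = 3.2: g* = 1 − 1/3.2 = 0.6875.
Additional gain needed = 0.6875 − 0.5866 = 0.10.

0.10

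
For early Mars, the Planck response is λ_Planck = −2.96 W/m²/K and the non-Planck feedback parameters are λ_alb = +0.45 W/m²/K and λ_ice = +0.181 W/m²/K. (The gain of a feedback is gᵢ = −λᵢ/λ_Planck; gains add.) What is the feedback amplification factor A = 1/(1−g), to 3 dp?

Convert to gains: g_alb = 0.45/2.96 = 0.152; g_ice = 0.181/2.96 = 0.06115.
Total gain g = 0.21315.
A = 1/(1 − 0.21315) = 1.271.

1.271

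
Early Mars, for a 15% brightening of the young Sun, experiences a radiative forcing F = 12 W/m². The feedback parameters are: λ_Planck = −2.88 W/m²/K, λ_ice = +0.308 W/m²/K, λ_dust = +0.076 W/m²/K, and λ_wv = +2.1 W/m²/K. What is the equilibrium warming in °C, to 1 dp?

Net feedback parameter λ = (−2.88) + (+0.308) + (+0.076) + (+2.1) = -0.396 W/m²/K.
ΔT = −F/λ = −12/(-0.396) = 30.3 °C.

30.3 °C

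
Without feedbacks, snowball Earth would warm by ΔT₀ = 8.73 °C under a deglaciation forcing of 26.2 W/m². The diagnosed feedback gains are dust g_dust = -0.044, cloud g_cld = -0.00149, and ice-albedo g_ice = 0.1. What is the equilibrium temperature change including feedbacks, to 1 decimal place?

Total gain g = -0.044 − 0.00149 + 0.1 = 0.05451.
Amplification A = 1/(1 − 0.05451) = 1.058.
ΔT = 8.73 × 1.058 = 9.2 °C.

9.2 °C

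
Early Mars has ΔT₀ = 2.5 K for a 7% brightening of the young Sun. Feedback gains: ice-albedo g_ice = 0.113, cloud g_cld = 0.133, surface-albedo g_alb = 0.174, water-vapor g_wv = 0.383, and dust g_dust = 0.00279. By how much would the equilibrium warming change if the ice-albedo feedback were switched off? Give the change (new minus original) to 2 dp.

-4.73 K

Original: g = 0.80579, ΔT = 2.5/(1−0.80579) = 12.8727 K.
Without ice-albedo: g' = 0.69279, ΔT' = 2.5/(1−0.69279) = 8.1378 K.
Change = 8.1378 − 12.8727 = -4.73 K.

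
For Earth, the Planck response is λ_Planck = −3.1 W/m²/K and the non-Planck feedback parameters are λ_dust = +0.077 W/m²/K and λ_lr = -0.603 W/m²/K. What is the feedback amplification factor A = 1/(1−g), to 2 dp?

0.85

Convert to gains: g_dust = 0.077/3.1 = 0.02484; g_lr = -0.603/3.1 = -0.1945.
Total gain g = -0.16966.
A = 1/(1 + 0.16966) = 0.85.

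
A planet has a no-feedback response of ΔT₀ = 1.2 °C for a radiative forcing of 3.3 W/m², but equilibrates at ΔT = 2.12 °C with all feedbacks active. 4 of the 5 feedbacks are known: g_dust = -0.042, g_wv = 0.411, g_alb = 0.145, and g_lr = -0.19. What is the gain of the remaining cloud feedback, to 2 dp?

Amplification A = ΔT/ΔT₀ = 2.12/1.2 = 1.767.
Total gain g = 1 − 1/A = 1 − 1/1.767 = 0.4341.
Known gains sum to -0.042 + 0.411 + 0.145 − 0.19 = 0.324.
g_cld = 0.4341 − 0.324 = 0.11.

0.11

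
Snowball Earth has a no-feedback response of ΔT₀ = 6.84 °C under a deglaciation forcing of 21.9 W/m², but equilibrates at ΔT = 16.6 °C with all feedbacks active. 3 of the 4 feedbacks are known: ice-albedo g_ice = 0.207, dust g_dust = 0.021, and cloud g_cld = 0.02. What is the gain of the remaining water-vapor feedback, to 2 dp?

0.34

Amplification A = ΔT/ΔT₀ = 16.6/6.84 = 2.427.
Total gain g = 1 − 1/A = 1 − 1/2.427 = 0.588.
Known gains sum to 0.207 + 0.021 + 0.02 = 0.248.
g_wv = 0.588 − 0.248 = 0.34.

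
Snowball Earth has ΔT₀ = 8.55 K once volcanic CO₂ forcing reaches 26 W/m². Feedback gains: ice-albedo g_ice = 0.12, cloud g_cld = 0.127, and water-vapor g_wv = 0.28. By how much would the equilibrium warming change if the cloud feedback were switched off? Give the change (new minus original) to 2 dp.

Original: g = 0.527, ΔT = 8.55/(1−0.527) = 18.0761 K.
Without cloud: g' = 0.4, ΔT' = 8.55/(1−0.4) = 14.2500 K.
Change = 14.2500 − 18.0761 = -3.83 K.

-3.83 K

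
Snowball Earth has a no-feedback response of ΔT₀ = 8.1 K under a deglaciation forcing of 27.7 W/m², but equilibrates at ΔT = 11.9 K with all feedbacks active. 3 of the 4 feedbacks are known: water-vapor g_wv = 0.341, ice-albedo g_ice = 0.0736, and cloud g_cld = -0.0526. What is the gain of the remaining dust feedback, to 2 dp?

Amplification A = ΔT/ΔT₀ = 11.9/8.1 = 1.469.
Total gain g = 1 − 1/A = 1 − 1/1.469 = 0.3193.
Known gains sum to 0.341 + 0.0736 − 0.0526 = 0.362.
g_dust = 0.3193 − 0.362 = -0.04.

-0.04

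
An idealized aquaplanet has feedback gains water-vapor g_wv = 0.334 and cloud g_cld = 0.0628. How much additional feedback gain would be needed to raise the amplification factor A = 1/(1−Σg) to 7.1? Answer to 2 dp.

Current total gain = 0.3968.
Target gain for A = 7.1: g* = 1 − 1/7.1 = 0.8592.
Additional gain needed = 0.8592 − 0.3968 = 0.46.

0.46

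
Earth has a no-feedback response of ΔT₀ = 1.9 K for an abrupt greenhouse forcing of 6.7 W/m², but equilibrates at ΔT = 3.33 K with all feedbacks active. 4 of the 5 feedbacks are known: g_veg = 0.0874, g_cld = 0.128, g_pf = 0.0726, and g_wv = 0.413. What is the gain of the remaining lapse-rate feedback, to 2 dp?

Amplification A = ΔT/ΔT₀ = 3.33/1.9 = 1.753.
Total gain g = 1 − 1/A = 1 − 1/1.753 = 0.4295.
Known gains sum to 0.0874 + 0.128 + 0.0726 + 0.413 = 0.701.
g_lr = 0.4295 − 0.701 = -0.27.

-0.27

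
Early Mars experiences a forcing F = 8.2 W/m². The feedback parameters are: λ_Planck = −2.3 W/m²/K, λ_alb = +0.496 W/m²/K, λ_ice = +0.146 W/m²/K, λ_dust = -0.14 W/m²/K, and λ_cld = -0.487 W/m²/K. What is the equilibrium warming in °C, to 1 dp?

3.6 °C

Net feedback parameter λ = (−2.3) + (+0.496) + (+0.146) + (-0.14) + (-0.487) = -2.285 W/m²/K.
ΔT = −F/λ = −8.2/(-2.285) = 3.6 °C.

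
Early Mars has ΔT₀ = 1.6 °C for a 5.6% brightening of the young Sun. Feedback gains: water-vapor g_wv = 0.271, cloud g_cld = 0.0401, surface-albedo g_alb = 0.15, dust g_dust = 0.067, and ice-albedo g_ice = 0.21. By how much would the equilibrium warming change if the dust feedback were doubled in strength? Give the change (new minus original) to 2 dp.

2.10 °C

Original: g = 0.7381, ΔT = 1.6/(1−0.7381) = 6.1092 °C.
With doubled dust: g' = 0.8051, ΔT' = 1.6/(1−0.8051) = 8.2093 °C.
Change = 8.2093 − 6.1092 = 2.10 °C.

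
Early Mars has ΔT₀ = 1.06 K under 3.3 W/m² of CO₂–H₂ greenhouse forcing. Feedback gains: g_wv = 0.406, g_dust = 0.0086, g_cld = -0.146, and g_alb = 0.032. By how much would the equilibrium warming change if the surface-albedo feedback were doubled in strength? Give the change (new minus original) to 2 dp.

0.07 K

Original: g = 0.3006, ΔT = 1.06/(1−0.3006) = 1.5156 K.
With doubled surface-albedo: g' = 0.3326, ΔT' = 1.06/(1−0.3326) = 1.5883 K.
Change = 1.5883 − 1.5156 = 0.07 K.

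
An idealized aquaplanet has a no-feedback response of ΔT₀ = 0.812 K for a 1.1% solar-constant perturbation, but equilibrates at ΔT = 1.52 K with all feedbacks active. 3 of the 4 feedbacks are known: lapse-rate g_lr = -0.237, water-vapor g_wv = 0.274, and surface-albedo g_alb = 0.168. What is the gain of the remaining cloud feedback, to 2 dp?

Amplification A = ΔT/ΔT₀ = 1.52/0.812 = 1.872.
Total gain g = 1 − 1/A = 1 − 1/1.872 = 0.4658.
Known gains sum to -0.237 + 0.274 + 0.168 = 0.205.
g_cld = 0.4658 − 0.205 = 0.26.

0.26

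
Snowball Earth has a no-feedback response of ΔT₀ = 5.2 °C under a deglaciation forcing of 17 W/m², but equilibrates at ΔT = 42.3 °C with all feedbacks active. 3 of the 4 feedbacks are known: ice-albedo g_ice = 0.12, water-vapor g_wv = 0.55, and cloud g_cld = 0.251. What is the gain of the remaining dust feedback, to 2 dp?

-0.04

Amplification A = ΔT/ΔT₀ = 42.3/5.2 = 8.135.
Total gain g = 1 − 1/A = 1 − 1/8.135 = 0.8771.
Known gains sum to 0.12 + 0.55 + 0.251 = 0.921.
g_dust = 0.8771 − 0.921 = -0.04.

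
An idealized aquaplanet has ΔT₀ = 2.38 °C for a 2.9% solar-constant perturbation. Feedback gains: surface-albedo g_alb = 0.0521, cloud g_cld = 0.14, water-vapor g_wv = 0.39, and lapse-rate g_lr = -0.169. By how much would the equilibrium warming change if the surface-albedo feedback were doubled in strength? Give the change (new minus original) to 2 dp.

Original: g = 0.4131, ΔT = 2.38/(1−0.4131) = 4.0552 °C.
With doubled surface-albedo: g' = 0.4652, ΔT' = 2.38/(1−0.4652) = 4.4503 °C.
Change = 4.4503 − 4.0552 = 0.40 °C.

0.40 °C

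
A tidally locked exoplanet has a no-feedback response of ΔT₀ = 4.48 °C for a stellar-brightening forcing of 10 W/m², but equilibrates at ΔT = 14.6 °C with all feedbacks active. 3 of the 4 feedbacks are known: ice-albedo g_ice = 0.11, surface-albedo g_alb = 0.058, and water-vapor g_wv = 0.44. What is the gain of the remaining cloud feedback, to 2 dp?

Amplification A = ΔT/ΔT₀ = 14.6/4.48 = 3.259.
Total gain g = 1 − 1/A = 1 − 1/3.259 = 0.6932.
Known gains sum to 0.11 + 0.058 + 0.44 = 0.608.
g_cld = 0.6932 − 0.608 = 0.09.

0.09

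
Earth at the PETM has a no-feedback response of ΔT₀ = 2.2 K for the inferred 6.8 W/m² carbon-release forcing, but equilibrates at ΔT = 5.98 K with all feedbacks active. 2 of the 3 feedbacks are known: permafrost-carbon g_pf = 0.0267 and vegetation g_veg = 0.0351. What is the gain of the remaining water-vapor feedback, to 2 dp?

0.57

Amplification A = ΔT/ΔT₀ = 5.98/2.2 = 2.718.
Total gain g = 1 − 1/A = 1 − 1/2.718 = 0.6321.
Known gains sum to 0.0267 + 0.0351 = 0.0618.
g_wv = 0.6321 − 0.0618 = 0.57.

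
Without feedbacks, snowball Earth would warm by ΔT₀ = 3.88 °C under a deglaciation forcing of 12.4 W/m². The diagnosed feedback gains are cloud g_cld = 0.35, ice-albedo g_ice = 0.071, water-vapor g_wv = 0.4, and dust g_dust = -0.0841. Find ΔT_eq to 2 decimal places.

14.75 °C

Total gain g = 0.35 + 0.071 + 0.4 − 0.0841 = 0.7369.
Amplification A = 1/(1 − 0.7369) = 3.801.
ΔT = 3.88 × 3.801 = 14.75 °C.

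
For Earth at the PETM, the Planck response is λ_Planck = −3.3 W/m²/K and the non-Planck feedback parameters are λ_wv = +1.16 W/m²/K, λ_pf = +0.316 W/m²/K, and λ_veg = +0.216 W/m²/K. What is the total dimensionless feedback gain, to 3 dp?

Convert to gains: g_wv = 1.16/3.3 = 0.3515; g_pf = 0.316/3.3 = 0.09576; g_veg = 0.216/3.3 = 0.06545.
Total gain g = 0.51271.

0.513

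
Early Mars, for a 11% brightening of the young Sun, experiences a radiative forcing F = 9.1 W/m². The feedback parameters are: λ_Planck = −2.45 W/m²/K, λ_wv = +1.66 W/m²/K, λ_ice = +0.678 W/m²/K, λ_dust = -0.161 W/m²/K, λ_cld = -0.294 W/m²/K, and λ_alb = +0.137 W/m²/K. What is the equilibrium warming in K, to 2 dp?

21.16 K

Net feedback parameter λ = (−2.45) + (+1.66) + (+0.678) + (-0.161) + (-0.294) + (+0.137) = -0.43 W/m²/K.
ΔT = −F/λ = −9.1/(-0.43) = 21.16 K.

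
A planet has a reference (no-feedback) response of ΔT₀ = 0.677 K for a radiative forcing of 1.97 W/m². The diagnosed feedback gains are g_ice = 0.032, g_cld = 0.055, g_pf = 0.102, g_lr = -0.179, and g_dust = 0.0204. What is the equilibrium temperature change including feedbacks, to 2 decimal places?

0.70 K

Total gain g = 0.032 + 0.055 + 0.102 − 0.179 + 0.0204 = 0.0304.
Amplification A = 1/(1 − 0.0304) = 1.031.
ΔT = 0.677 × 1.031 = 0.70 K.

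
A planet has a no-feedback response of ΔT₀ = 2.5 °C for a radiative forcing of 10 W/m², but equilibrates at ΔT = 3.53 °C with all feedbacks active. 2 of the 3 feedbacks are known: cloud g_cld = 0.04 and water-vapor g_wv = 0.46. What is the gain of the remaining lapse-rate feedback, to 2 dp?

Amplification A = ΔT/ΔT₀ = 3.53/2.5 = 1.412.
Total gain g = 1 − 1/A = 1 − 1/1.412 = 0.2918.
Known gains sum to 0.04 + 0.46 = 0.5.
g_lr = 0.2918 − 0.5 = -0.21.

-0.21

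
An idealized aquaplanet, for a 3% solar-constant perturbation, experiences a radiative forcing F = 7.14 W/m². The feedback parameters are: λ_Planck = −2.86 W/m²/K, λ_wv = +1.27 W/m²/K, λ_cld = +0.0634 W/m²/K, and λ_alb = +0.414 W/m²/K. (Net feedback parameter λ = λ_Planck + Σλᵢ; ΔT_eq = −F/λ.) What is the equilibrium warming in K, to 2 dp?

6.42 K

Net feedback parameter λ = (−2.86) + (+1.27) + (+0.0634) + (+0.414) = -1.1126 W/m²/K.
ΔT = −F/λ = −7.14/(-1.1126) = 6.42 K.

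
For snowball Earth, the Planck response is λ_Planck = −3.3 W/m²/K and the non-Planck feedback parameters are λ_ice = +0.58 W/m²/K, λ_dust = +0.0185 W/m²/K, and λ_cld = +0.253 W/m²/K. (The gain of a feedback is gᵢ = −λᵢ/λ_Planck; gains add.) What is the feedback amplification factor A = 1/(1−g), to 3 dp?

Convert to gains: g_ice = 0.58/3.3 = 0.1758; g_dust = 0.0185/3.3 = 0.005606; g_cld = 0.253/3.3 = 0.07667.
Total gain g = 0.258076.
A = 1/(1 − 0.258076) = 1.348.

1.348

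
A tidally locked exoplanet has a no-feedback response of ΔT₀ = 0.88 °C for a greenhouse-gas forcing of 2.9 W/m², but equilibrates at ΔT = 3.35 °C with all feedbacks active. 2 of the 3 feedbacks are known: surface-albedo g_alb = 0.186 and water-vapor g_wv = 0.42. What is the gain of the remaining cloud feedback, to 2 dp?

0.13

Amplification A = ΔT/ΔT₀ = 3.35/0.88 = 3.807.
Total gain g = 1 − 1/A = 1 − 1/3.807 = 0.7373.
Known gains sum to 0.186 + 0.42 = 0.606.
g_cld = 0.7373 − 0.606 = 0.13.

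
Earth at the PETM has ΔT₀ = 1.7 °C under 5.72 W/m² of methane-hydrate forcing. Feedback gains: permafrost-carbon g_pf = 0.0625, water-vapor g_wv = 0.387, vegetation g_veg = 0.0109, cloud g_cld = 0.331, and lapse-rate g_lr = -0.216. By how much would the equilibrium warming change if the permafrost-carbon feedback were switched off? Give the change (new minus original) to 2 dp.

-0.51 °C

Original: g = 0.5754, ΔT = 1.7/(1−0.5754) = 4.0038 °C.
Without permafrost-carbon: g' = 0.5129, ΔT' = 1.7/(1−0.5129) = 3.4900 °C.
Change = 3.4900 − 4.0038 = -0.51 °C.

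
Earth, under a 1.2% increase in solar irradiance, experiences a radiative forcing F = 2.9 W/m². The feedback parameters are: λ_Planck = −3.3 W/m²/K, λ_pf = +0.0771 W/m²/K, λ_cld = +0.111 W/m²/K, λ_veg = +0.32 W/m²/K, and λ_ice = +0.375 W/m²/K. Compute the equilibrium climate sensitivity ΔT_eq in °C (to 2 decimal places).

1.20 °C

Net feedback parameter λ = (−3.3) + (+0.0771) + (+0.111) + (+0.32) + (+0.375) = -2.4169 W/m²/K.
ΔT = −F/λ = −2.9/(-2.4169) = 1.20 °C.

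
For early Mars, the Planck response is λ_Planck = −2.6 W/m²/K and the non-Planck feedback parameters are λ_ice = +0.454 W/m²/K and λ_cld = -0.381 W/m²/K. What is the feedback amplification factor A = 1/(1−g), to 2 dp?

1.03

Convert to gains: g_ice = 0.454/2.6 = 0.1746; g_cld = -0.381/2.6 = -0.1465.
Total gain g = 0.0281.
A = 1/(1 − 0.0281) = 1.03.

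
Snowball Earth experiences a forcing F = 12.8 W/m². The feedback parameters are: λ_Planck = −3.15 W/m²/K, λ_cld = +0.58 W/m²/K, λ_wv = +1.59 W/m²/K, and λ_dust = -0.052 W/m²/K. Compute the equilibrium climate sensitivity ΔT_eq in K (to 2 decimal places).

12.40 K

Net feedback parameter λ = (−3.15) + (+0.58) + (+1.59) + (-0.052) = -1.032 W/m²/K.
ΔT = −F/λ = −12.8/(-1.032) = 12.40 K.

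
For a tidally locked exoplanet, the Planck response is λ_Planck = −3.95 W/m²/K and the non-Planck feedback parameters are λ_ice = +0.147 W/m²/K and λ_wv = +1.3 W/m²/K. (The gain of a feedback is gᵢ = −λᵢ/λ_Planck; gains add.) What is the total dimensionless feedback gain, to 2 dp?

0.37

Convert to gains: g_ice = 0.147/3.95 = 0.03722; g_wv = 1.3/3.95 = 0.3291.
Total gain g = 0.36632.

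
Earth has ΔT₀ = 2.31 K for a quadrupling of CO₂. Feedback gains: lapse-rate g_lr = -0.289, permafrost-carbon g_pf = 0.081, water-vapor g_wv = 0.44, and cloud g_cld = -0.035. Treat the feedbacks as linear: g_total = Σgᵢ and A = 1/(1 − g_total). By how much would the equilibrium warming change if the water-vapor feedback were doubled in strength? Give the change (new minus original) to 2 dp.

3.49 K

Original: g = 0.197, ΔT = 2.31/(1−0.197) = 2.8767 K.
With doubled water-vapor: g' = 0.637, ΔT' = 2.31/(1−0.637) = 6.3636 K.
Change = 6.3636 − 2.8767 = 3.49 K.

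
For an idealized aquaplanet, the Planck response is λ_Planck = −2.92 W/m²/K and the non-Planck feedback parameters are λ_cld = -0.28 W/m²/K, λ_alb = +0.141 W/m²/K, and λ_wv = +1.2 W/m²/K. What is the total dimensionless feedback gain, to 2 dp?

Convert to gains: g_cld = -0.28/2.92 = -0.09589; g_alb = 0.141/2.92 = 0.04829; g_wv = 1.2/2.92 = 0.411.
Total gain g = 0.3634.

0.36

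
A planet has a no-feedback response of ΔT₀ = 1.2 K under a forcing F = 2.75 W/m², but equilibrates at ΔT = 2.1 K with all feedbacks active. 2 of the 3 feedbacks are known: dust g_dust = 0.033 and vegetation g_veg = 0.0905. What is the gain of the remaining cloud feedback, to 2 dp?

0.31

Amplification A = ΔT/ΔT₀ = 2.1/1.2 = 1.75.
Total gain g = 1 − 1/A = 1 − 1/1.75 = 0.4286.
Known gains sum to 0.033 + 0.0905 = 0.1235.
g_cld = 0.4286 − 0.1235 = 0.31.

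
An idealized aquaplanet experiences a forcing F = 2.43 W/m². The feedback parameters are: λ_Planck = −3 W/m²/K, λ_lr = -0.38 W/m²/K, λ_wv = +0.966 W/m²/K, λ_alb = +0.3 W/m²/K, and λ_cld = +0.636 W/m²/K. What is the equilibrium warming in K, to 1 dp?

Net feedback parameter λ = (−3) + (-0.38) + (+0.966) + (+0.3) + (+0.636) = -1.478 W/m²/K.
ΔT = −F/λ = −2.43/(-1.478) = 1.6 K.

1.6 K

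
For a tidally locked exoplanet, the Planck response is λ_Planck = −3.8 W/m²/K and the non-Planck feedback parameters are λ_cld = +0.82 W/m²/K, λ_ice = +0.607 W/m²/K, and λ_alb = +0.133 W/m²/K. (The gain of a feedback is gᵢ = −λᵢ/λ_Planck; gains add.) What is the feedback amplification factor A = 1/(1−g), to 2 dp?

1.70

Convert to gains: g_cld = 0.82/3.8 = 0.2158; g_ice = 0.607/3.8 = 0.1597; g_alb = 0.133/3.8 = 0.035.
Total gain g = 0.4105.
A = 1/(1 − 0.4105) = 1.70.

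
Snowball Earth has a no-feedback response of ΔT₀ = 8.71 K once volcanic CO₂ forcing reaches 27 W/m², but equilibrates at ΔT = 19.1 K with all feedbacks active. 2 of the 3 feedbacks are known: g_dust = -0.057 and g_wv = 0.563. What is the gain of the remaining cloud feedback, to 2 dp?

0.04

Amplification A = ΔT/ΔT₀ = 19.1/8.71 = 2.193.
Total gain g = 1 − 1/A = 1 − 1/2.193 = 0.544.
Known gains sum to -0.057 + 0.563 = 0.506.
g_cld = 0.544 − 0.506 = 0.04.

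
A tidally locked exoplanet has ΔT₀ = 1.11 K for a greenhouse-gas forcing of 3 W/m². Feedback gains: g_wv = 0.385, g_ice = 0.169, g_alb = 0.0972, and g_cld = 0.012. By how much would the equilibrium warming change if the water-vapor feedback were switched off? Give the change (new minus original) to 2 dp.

-1.76 K

Original: g = 0.6632, ΔT = 1.11/(1−0.6632) = 3.2957 K.
Without water-vapor: g' = 0.2782, ΔT' = 1.11/(1−0.2782) = 1.5378 K.
Change = 1.5378 − 3.2957 = -1.76 K.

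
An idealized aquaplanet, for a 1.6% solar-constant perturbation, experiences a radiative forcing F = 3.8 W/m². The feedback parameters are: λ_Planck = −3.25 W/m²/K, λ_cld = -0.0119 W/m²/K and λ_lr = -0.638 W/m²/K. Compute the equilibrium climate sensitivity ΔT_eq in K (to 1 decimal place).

1.0 K

Net feedback parameter λ = (−3.25) + (-0.0119) + (-0.638) = -3.8999 W/m²/K.
ΔT = −F/λ = −3.8/(-3.8999) = 1.0 K.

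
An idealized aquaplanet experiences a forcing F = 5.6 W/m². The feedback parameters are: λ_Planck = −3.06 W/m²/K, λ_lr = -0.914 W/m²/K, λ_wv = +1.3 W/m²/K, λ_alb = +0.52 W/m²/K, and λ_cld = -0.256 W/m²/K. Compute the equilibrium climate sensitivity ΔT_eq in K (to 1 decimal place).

Net feedback parameter λ = (−3.06) + (-0.914) + (+1.3) + (+0.52) + (-0.256) = -2.41 W/m²/K.
ΔT = −F/λ = −5.6/(-2.41) = 2.3 K.

2.3 K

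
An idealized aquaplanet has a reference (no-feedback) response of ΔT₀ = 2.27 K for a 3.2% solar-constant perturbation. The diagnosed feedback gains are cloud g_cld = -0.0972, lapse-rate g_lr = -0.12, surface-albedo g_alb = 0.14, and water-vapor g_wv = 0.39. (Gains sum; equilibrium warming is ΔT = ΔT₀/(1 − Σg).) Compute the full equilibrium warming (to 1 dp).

3.3 K

Total gain g = -0.0972 − 0.12 + 0.14 + 0.39 = 0.3128.
Amplification A = 1/(1 − 0.3128) = 1.455.
ΔT = 2.27 × 1.455 = 3.3 K.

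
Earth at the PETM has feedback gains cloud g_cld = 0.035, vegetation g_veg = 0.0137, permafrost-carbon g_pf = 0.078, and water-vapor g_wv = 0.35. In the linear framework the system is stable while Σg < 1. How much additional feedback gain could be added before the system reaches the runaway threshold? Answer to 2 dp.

Current total gain = 0.035 + 0.0137 + 0.078 + 0.35 = 0.4767.
Margin to runaway = 1 − 0.4767 = 0.52.

0.52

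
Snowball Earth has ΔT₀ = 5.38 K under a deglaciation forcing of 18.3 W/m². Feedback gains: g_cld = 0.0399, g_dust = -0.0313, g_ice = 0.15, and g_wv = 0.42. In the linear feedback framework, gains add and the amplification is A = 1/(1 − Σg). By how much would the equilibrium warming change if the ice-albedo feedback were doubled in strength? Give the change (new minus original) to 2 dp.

Original: g = 0.5786, ΔT = 5.38/(1−0.5786) = 12.7670 K.
With doubled ice-albedo: g' = 0.7286, ΔT' = 5.38/(1−0.7286) = 19.8231 K.
Change = 19.8231 − 12.7670 = 7.06 K.

7.06 K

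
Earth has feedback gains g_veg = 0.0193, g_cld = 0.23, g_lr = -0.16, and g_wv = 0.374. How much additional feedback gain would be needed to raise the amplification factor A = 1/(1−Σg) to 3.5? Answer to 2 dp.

0.25

Current total gain = 0.4633.
Target gain for A = 3.5: g* = 1 − 1/3.5 = 0.7143.
Additional gain needed = 0.7143 − 0.4633 = 0.25.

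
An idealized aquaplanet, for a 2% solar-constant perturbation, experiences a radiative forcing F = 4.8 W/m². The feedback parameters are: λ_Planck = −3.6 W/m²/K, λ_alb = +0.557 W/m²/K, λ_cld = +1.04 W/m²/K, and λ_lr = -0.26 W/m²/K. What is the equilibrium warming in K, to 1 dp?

2.1 K

Net feedback parameter λ = (−3.6) + (+0.557) + (+1.04) + (-0.26) = -2.263 W/m²/K.
ΔT = −F/λ = −4.8/(-2.263) = 2.1 K.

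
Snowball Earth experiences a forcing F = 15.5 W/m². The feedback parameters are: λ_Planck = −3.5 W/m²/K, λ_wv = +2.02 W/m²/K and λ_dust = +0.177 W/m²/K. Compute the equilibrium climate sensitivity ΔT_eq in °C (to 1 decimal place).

11.9 °C

Net feedback parameter λ = (−3.5) + (+2.02) + (+0.177) = -1.303 W/m²/K.
ΔT = −F/λ = −15.5/(-1.303) = 11.9 °C.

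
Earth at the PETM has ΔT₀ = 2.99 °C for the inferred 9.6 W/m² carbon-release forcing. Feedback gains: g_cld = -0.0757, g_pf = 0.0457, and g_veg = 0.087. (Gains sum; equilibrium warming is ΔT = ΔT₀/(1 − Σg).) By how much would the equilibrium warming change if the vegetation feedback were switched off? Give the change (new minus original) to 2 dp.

Original: g = 0.057, ΔT = 2.99/(1−0.057) = 3.1707 °C.
Without vegetation: g' = -0.03, ΔT' = 2.99/(1+0.03) = 2.9029 °C.
Change = 2.9029 − 3.1707 = -0.27 °C.

-0.27 °C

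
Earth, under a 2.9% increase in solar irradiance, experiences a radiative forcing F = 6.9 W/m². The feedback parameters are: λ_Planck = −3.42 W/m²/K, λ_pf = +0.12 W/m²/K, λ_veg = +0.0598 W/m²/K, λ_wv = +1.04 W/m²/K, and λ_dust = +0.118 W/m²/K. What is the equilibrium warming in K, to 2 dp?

3.31 K

Net feedback parameter λ = (−3.42) + (+0.12) + (+0.0598) + (+1.04) + (+0.118) = -2.0822 W/m²/K.
ΔT = −F/λ = −6.9/(-2.0822) = 3.31 K.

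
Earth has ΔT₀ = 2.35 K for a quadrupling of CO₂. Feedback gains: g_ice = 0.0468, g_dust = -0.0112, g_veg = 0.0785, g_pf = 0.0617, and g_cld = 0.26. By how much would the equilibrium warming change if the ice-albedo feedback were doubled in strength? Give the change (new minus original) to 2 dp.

Original: g = 0.4358, ΔT = 2.35/(1−0.4358) = 4.1652 K.
With doubled ice-albedo: g' = 0.4826, ΔT' = 2.35/(1−0.4826) = 4.5419 K.
Change = 4.5419 − 4.1652 = 0.38 K.

0.38 K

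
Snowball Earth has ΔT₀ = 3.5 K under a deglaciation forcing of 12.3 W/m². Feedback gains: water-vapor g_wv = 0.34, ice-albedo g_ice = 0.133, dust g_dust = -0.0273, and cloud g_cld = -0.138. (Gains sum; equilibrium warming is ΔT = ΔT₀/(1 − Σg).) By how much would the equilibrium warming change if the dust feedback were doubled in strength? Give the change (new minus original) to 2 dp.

-0.19 K

Original: g = 0.3077, ΔT = 3.5/(1−0.3077) = 5.0556 K.
With doubled dust: g' = 0.2804, ΔT' = 3.5/(1−0.2804) = 4.8638 K.
Change = 4.8638 − 5.0556 = -0.19 K.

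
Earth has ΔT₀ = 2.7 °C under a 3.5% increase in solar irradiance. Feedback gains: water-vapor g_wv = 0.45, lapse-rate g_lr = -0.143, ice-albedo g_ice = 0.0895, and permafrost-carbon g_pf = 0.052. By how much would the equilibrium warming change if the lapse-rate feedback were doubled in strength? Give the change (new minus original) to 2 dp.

-1.01 °C

Original: g = 0.4485, ΔT = 2.7/(1−0.4485) = 4.8957 °C.
With doubled lapse-rate: g' = 0.3055, ΔT' = 2.7/(1−0.3055) = 3.8877 °C.
Change = 3.8877 − 4.8957 = -1.01 °C.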